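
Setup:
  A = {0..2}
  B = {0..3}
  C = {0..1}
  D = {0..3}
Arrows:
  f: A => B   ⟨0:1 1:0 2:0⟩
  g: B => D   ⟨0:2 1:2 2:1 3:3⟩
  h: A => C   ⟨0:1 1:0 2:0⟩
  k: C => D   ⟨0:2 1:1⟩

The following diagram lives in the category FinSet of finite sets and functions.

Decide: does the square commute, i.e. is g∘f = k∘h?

Along f;g (path 1):
  0 f=>1 g=>2
  1 f=>0 g=>2
  2 f=>0 g=>2
  ⟦path⟧₁ = ⟨0:2 1:2 2:2⟩
Along h;k (path 2):
  0 h=>1 k=>1
  1 h=>0 k=>2
  2 h=>0 k=>2
  ⟦path⟧₂ = ⟨0:1 1:2 2:2⟩
Equal? NO — does not commute

Answer: DOES NOT COMMUTE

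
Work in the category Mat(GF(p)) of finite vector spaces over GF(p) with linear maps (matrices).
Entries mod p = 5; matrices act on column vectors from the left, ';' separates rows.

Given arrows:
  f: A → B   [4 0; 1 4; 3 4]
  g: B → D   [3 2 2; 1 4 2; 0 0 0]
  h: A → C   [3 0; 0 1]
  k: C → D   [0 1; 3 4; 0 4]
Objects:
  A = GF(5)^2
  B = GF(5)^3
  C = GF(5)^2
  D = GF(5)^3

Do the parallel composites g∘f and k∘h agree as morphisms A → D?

Answer: DOES NOT COMMUTE

Trace:
Path 1 = f;g:
  e0=[1,0] f→[4,1,3] g→[0,4,0]
  e1=[0,1] f→[0,4,4] g→[1,4,0]
  result₁ = [0 1; 4 4; 0 0]
Path 2 = h;k:
  e0=[1,0] h→[3,0] k→[0,4,0]
  e1=[0,1] h→[0,1] k→[1,4,4]
  result₂ = [0 1; 4 4; 0 4]
Equal? NO — does not commute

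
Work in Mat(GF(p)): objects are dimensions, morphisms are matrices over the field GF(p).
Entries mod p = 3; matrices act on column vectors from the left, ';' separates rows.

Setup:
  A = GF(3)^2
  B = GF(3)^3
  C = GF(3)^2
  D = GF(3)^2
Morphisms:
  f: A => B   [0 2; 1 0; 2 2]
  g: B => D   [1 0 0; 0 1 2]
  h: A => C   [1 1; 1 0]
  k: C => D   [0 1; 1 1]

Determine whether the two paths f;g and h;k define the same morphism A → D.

1) trace f;g:
  e0=(1,0) f=>(0,1,2) g=>(0,2)
  e1=(0,1) f=>(2,0,2) g=>(2,1)
  result₁ = [0 2; 2 1]
2) trace h;k:
  e0=(1,0) h=>(1,1) k=>(1,2)
  e1=(0,1) h=>(1,0) k=>(0,1)
  result₂ = [1 0; 2 1]
Equal? NO — does not commute

Answer: DOES NOT COMMUTE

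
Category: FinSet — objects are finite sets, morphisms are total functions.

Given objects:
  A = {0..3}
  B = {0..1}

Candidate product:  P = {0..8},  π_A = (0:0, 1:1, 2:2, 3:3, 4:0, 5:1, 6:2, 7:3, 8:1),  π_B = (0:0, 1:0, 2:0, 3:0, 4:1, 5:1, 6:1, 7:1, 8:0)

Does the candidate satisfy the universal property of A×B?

|A|·|B| = 4·2 = 8;  |P| = 9
  → cardinalities differ; no bijection possible.

Answer: NOT A VALID PRODUCT — |P|=9 ≠ |A|·|B|=8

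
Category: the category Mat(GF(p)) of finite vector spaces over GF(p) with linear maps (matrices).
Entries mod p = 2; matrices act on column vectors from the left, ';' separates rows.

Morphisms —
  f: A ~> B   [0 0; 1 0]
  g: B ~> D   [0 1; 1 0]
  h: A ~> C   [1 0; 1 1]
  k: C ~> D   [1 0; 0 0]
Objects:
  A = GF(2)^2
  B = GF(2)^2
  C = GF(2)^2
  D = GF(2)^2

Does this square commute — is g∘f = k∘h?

Answer: COMMUTES

Trace:
Along f;g (path 1):
  e0=⟨1,0⟩ f~>⟨0,1⟩ g~>⟨1,0⟩
  e1=⟨0,1⟩ f~>⟨0,0⟩ g~>⟨0,0⟩
  composite₁ = [1 0; 0 0]
Along h;k (path 2):
  e0=⟨1,0⟩ h~>⟨1,1⟩ k~>⟨1,0⟩
  e1=⟨0,1⟩ h~>⟨0,1⟩ k~>⟨0,0⟩
  composite₂ = [1 0; 0 0]
Equal? equal; square commutes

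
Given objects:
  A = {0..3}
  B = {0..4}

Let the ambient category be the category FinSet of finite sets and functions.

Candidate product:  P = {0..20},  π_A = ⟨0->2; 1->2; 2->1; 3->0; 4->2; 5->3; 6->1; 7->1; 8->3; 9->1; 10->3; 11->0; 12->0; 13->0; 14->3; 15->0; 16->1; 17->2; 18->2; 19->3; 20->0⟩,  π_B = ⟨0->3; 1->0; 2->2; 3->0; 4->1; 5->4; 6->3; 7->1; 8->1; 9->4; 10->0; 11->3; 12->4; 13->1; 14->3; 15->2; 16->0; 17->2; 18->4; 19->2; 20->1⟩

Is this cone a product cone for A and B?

Answer: NOT A VALID PRODUCT — |P|=21 ≠ |A|·|B|=20

Derivation:
|A|·|B| = 4·5 = 20;  |P| = 21
  → cardinalities differ; no bijection possible.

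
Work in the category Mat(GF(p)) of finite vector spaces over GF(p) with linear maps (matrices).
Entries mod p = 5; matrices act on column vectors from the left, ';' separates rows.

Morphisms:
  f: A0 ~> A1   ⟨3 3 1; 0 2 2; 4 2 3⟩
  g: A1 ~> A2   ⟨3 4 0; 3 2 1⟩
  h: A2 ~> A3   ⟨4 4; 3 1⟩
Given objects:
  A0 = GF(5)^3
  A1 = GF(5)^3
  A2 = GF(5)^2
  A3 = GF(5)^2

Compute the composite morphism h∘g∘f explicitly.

  e0=(1,0,0) f~>(3,0,4) g~>(4,3) h~>(3,0)
  e1=(0,1,0) f~>(3,2,2) g~>(2,0) h~>(3,1)
  e2=(0,0,1) f~>(1,2,3) g~>(1,0) h~>(4,3)
result: ⟨3 3 4; 0 1 3⟩

Answer: ⟨3 3 4; 0 1 3⟩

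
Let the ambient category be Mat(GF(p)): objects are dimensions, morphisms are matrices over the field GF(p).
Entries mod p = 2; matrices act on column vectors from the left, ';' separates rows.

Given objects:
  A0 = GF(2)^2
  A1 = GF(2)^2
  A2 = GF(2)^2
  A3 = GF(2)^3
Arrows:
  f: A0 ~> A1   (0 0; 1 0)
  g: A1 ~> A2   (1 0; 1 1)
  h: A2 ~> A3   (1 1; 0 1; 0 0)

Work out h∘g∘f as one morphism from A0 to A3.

Answer: (1 0; 1 0; 0 0)

Work:
  e0=(1,0) f~>(0,1) g~>(0,1) h~>(1,1,0)
  e1=(0,1) f~>(0,0) g~>(0,0) h~>(0,0,0)
⟦path⟧: (1 0; 1 0; 0 0)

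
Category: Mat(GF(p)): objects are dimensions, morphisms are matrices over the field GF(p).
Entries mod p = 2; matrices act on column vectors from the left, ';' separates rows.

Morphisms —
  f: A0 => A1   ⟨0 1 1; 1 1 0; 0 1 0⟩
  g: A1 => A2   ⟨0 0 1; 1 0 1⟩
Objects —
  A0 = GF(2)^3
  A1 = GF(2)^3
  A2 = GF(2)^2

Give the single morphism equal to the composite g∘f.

Answer: ⟨0 1 0; 0 0 1⟩

Derivation:
  e0=[1,0,0] f=>[0,1,0] g=>[0,0]
  e1=[0,1,0] f=>[1,1,1] g=>[1,0]
  e2=[0,0,1] f=>[1,0,0] g=>[0,1]
composite: ⟨0 1 0; 0 0 1⟩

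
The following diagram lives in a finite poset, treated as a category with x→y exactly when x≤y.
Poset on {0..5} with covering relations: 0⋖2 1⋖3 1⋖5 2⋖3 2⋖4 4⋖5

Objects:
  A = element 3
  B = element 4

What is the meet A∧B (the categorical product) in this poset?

Answer: A∧B = 2

Derivation:
Common predecessors of 3,4: {0,2}
  0 <= 2
  2 <= 2
glb = 2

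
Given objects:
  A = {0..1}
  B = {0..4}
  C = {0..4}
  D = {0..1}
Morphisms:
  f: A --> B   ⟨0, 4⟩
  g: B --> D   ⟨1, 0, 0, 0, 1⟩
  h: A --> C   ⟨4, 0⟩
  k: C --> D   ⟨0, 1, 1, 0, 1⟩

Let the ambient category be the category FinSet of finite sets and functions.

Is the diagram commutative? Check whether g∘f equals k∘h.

Answer: DOES NOT COMMUTE

Derivation:
Along f;g (path 1):
  0 f-->0 g-->1
  1 f-->4 g-->1
  ⟦path⟧₁ = ⟨1, 1⟩
Along h;k (path 2):
  0 h-->4 k-->1
  1 h-->0 k-->0
  ⟦path⟧₂ = ⟨1, 0⟩
Equal? differ; not commutative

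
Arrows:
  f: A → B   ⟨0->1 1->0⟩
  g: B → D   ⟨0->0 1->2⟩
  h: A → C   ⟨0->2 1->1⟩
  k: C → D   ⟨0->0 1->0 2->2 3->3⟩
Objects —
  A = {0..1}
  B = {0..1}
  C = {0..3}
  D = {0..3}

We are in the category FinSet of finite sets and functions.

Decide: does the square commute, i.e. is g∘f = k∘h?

Answer: COMMUTES

Trace:
Path 1 = f;g:
  0 f→1 g→2
  1 f→0 g→0
  result₁ = ⟨0->2 1->0⟩
Path 2 = h;k:
  0 h→2 k→2
  1 h→1 k→0
  result₂ = ⟨0->2 1->0⟩
Equal? equal; square commutes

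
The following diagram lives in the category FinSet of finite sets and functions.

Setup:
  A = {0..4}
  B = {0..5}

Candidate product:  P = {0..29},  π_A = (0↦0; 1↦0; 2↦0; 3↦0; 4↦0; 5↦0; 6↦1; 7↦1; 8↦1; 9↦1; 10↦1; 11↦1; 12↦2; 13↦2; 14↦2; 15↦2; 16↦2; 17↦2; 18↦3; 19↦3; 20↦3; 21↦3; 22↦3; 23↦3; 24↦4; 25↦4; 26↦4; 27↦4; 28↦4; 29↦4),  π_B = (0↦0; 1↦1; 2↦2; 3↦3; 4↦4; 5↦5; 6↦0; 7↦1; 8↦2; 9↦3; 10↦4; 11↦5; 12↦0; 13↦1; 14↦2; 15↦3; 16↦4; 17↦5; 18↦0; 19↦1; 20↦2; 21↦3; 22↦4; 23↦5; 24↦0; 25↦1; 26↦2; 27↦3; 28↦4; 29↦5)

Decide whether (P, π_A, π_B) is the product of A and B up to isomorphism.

Answer: VALID PRODUCT

Work:
|A|·|B| = 5·6 = 30;  |P| = 30
Check the pairing map k ↦ (π_A(k), π_B(k)):
  0 ↦ (0,0)
  1 ↦ (0,1)
  2 ↦ (0,2)
  3 ↦ (0,3)
  4 ↦ (0,4)
  5 ↦ (0,5)
  6 ↦ (1,0)
  7 ↦ (1,1)
  8 ↦ (1,2)
  9 ↦ (1,3)
  10 ↦ (1,4)
  11 ↦ (1,5)
  12 ↦ (2,0)
  13 ↦ (2,1)
  14 ↦ (2,2)
  15 ↦ (2,3)
  16 ↦ (2,4)
  17 ↦ (2,5)
  18 ↦ (3,0)
  19 ↦ (3,1)
  20 ↦ (3,2)
  21 ↦ (3,3)
  22 ↦ (3,4)
  23 ↦ (3,5)
  24 ↦ (4,0)
  25 ↦ (4,1)
  26 ↦ (4,2)
  27 ↦ (4,3)
  28 ↦ (4,4)
  29 ↦ (4,5)
distinct pairs in image: 30 / 30 needed
  → bijection onto A×B; projections well-typed.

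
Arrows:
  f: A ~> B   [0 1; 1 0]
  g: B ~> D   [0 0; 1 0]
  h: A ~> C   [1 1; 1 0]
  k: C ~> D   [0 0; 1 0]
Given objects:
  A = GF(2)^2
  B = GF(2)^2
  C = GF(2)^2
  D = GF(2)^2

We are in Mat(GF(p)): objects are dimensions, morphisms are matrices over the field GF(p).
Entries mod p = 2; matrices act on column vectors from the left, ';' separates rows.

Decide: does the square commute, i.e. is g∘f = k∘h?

Answer: DOES NOT COMMUTE

Trace:
Along f;g (path 1):
  e0=(1,0) f~>(0,1) g~>(0,0)
  e1=(0,1) f~>(1,0) g~>(0,1)
  composite₁ = [0 0; 0 1]
Along h;k (path 2):
  e0=(1,0) h~>(1,1) k~>(0,1)
  e1=(0,1) h~>(1,0) k~>(0,1)
  composite₂ = [0 0; 1 1]
Equal? distinct morphisms ✗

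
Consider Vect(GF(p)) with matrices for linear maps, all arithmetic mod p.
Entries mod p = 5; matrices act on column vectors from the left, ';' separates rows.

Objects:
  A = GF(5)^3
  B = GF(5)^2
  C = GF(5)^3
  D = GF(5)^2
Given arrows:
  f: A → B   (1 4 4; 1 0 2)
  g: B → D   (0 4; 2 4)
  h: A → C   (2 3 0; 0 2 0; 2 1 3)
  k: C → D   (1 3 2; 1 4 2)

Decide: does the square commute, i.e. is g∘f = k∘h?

Answer: DOES NOT COMMUTE

Derivation:
Path 1 = f;g:
  e0=[1,0,0] f→[1,1] g→[4,1]
  e1=[0,1,0] f→[4,0] g→[0,3]
  e2=[0,0,1] f→[4,2] g→[3,1]
  ⟦path⟧₁ = (4 0 3; 1 3 1)
Path 2 = h;k:
  e0=[1,0,0] h→[2,0,2] k→[1,1]
  e1=[0,1,0] h→[3,2,1] k→[1,3]
  e2=[0,0,1] h→[0,0,3] k→[1,1]
  ⟦path⟧₂ = (1 1 1; 1 3 1)
Equal? differ; not commutative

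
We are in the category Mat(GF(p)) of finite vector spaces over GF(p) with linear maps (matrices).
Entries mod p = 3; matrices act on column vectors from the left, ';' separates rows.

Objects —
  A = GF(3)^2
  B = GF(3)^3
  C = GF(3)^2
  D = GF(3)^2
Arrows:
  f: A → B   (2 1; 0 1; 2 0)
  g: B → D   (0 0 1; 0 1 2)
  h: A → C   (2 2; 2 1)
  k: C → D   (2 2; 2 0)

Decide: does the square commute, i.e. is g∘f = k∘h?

Answer: COMMUTES

Derivation:
Path 1 = f;g:
  e0=[1,0] f→[2,0,2] g→[2,1]
  e1=[0,1] f→[1,1,0] g→[0,1]
  result₁ = (2 0; 1 1)
Path 2 = h;k:
  e0=[1,0] h→[2,2] k→[2,1]
  e1=[0,1] h→[2,1] k→[0,1]
  result₂ = (2 0; 1 1)
Equal? equal; square commutes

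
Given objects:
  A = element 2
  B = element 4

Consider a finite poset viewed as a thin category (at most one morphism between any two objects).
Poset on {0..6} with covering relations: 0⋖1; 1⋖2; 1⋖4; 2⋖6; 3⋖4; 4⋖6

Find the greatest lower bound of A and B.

{x : x≤A ∧ x≤B} = {0,1}  (A=2, B=4)
  0 ≤ 1
  1 ≤ 1
glb = 1

Answer: A∧B = 1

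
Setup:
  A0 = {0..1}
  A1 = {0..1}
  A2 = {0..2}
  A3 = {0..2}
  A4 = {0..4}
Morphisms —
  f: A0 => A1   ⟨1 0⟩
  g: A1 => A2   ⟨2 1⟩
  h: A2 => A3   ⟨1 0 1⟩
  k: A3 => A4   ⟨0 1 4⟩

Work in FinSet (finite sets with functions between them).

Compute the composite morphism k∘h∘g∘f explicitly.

Answer: ⟨0 1⟩

Work:
  0 f=>1 g=>1 h=>0 k=>0
  1 f=>0 g=>2 h=>1 k=>1
composite: ⟨0 1⟩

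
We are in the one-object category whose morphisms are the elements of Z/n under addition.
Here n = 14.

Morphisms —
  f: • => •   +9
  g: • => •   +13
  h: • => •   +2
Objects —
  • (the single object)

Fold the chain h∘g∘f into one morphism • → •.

  0 +9≡9 +13≡8 +2≡10  (mod 14)
composite: +10

Answer: +10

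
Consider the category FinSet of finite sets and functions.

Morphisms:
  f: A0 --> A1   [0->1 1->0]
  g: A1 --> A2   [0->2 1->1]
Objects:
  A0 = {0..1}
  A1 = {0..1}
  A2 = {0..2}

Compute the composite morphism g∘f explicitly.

  0 f-->1 g-->1
  1 f-->0 g-->2
composite: [0->1 1->2]

Answer: [0->1 1->2]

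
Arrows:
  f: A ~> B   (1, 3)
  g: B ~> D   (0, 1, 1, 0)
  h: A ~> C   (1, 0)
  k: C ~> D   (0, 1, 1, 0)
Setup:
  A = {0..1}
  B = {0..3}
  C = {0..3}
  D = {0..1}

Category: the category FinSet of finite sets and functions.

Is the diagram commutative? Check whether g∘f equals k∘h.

Along f;g (path 1):
  0 f~>1 g~>1
  1 f~>3 g~>0
  composite₁ = (1, 0)
Along h;k (path 2):
  0 h~>1 k~>1
  1 h~>0 k~>0
  composite₂ = (1, 0)
Equal? same morphism ✓

Answer: COMMUTES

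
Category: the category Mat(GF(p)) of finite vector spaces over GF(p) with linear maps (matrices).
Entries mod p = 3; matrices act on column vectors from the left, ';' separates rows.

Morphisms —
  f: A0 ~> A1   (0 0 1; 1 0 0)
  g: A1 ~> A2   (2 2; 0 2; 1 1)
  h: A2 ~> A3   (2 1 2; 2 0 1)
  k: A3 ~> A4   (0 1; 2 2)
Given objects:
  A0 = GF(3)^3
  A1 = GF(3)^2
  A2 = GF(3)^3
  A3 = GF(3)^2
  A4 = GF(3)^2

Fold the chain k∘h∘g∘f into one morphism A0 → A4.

Answer: (2 0 2; 2 0 1)

Derivation:
  e0=(1,0,0) f~>(0,1) g~>(2,2,1) h~>(2,2) k~>(2,2)
  e1=(0,1,0) f~>(0,0) g~>(0,0,0) h~>(0,0) k~>(0,0)
  e2=(0,0,1) f~>(1,0) g~>(2,0,1) h~>(0,2) k~>(2,1)
composite: (2 0 2; 2 0 1)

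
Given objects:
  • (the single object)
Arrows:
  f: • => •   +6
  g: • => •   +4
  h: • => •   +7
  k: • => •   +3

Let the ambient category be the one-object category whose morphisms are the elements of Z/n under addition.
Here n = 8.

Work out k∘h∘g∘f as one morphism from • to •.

Answer: +4

Derivation:
  0 +6≡6 +4≡2 +7≡1 +3≡4  (mod 8)
composite: +4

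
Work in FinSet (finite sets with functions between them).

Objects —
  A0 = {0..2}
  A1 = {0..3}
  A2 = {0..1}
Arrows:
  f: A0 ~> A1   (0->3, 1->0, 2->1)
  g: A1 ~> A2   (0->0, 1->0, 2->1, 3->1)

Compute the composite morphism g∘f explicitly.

Answer: (0->1, 1->0, 2->0)

Trace:
  0 f~>3 g~>1
  1 f~>0 g~>0
  2 f~>1 g~>0
composite: (0->1, 1->0, 2->0)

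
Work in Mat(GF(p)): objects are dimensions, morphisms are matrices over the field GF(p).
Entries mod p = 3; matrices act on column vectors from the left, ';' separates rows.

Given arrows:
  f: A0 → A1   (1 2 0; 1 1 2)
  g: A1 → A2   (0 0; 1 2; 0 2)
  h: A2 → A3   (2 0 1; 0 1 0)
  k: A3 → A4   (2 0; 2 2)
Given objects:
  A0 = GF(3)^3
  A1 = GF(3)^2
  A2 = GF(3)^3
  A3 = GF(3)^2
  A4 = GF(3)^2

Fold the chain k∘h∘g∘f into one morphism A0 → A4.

  e0=[1,0,0] f→[1,1] g→[0,0,2] h→[2,0] k→[1,1]
  e1=[0,1,0] f→[2,1] g→[0,1,2] h→[2,1] k→[1,0]
  e2=[0,0,1] f→[0,2] g→[0,1,1] h→[1,1] k→[2,1]
composite: (1 1 2; 1 0 1)

Answer: (1 1 2; 1 0 1)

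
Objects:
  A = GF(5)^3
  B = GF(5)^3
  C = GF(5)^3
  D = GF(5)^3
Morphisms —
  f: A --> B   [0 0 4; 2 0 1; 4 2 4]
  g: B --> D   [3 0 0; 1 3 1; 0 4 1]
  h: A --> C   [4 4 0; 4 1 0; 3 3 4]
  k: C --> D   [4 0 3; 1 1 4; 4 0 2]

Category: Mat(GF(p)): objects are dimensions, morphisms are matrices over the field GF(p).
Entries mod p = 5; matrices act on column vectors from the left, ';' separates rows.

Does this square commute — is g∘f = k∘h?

Answer: COMMUTES

Trace:
1) trace f;g:
  e0=[1,0,0] f-->[0,2,4] g-->[0,0,2]
  e1=[0,1,0] f-->[0,0,2] g-->[0,2,2]
  e2=[0,0,1] f-->[4,1,4] g-->[2,1,3]
  composite₁ = [0 0 2; 0 2 1; 2 2 3]
2) trace h;k:
  e0=[1,0,0] h-->[4,4,3] k-->[0,0,2]
  e1=[0,1,0] h-->[4,1,3] k-->[0,2,2]
  e2=[0,0,1] h-->[0,0,4] k-->[2,1,3]
  composite₂ = [0 0 2; 0 2 1; 2 2 3]
Equal? same morphism ✓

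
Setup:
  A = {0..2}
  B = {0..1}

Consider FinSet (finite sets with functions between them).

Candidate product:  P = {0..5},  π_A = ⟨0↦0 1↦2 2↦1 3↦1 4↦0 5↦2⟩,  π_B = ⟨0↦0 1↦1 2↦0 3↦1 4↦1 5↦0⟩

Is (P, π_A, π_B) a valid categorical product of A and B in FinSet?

|A|·|B| = 3·2 = 6;  |P| = 6
Check the pairing map k ↦ (π_A(k), π_B(k)):
  0 ↦ (0,0)
  1 ↦ (2,1)
  2 ↦ (1,0)
  3 ↦ (1,1)
  4 ↦ (0,1)
  5 ↦ (2,0)
distinct pairs in image: 6 / 6 needed
  → bijection onto A×B; projections well-typed.

Answer: VALID PRODUCT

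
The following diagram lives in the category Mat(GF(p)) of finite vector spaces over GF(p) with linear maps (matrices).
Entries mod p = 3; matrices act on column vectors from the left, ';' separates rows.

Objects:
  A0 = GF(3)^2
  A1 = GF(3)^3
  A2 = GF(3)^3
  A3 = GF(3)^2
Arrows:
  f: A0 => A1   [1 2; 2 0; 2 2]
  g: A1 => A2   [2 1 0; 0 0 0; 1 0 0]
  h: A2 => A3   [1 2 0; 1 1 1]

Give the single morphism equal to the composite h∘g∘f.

  e0=(1,0) f=>(1,2,2) g=>(1,0,1) h=>(1,2)
  e1=(0,1) f=>(2,0,2) g=>(1,0,2) h=>(1,0)
result: [1 1; 2 0]

Answer: [1 1; 2 0]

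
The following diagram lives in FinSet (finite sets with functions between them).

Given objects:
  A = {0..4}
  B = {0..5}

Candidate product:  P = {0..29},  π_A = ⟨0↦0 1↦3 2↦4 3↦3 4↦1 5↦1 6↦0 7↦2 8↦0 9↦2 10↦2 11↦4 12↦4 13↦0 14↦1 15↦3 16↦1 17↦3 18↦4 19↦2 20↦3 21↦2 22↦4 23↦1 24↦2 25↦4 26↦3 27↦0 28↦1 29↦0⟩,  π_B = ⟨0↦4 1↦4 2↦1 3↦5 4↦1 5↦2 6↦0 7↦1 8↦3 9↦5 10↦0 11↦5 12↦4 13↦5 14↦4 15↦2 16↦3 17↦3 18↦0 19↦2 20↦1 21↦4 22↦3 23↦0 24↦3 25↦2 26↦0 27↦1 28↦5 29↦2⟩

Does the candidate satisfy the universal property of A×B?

|A|·|B| = 5·6 = 30;  |P| = 30
Check the pairing map k ↦ (π_A(k), π_B(k)):
  0 ↦ (0,4)
  1 ↦ (3,4)
  2 ↦ (4,1)
  3 ↦ (3,5)
  4 ↦ (1,1)
  5 ↦ (1,2)
  6 ↦ (0,0)
  7 ↦ (2,1)
  8 ↦ (0,3)
  9 ↦ (2,5)
  10 ↦ (2,0)
  11 ↦ (4,5)
  12 ↦ (4,4)
  13 ↦ (0,5)
  14 ↦ (1,4)
  15 ↦ (3,2)
  16 ↦ (1,3)
  17 ↦ (3,3)
  18 ↦ (4,0)
  19 ↦ (2,2)
  20 ↦ (3,1)
  21 ↦ (2,4)
  22 ↦ (4,3)
  23 ↦ (1,0)
  24 ↦ (2,3)
  25 ↦ (4,2)
  26 ↦ (3,0)
  27 ↦ (0,1)
  28 ↦ (1,5)
  29 ↦ (0,2)
distinct pairs in image: 30 / 30 needed
  → bijection onto A×B; projections well-typed.

Answer: VALID PRODUCT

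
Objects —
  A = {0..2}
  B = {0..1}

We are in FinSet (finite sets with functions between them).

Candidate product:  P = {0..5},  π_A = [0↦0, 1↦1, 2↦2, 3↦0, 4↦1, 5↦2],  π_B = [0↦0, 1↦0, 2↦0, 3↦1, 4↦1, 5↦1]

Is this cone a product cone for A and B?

Answer: VALID PRODUCT

Work:
|A|·|B| = 3·2 = 6;  |P| = 6
Check the pairing map k ↦ (π_A(k), π_B(k)):
  0 ↦ (0,0)
  1 ↦ (1,0)
  2 ↦ (2,0)
  3 ↦ (0,1)
  4 ↦ (1,1)
  5 ↦ (2,1)
distinct pairs in image: 6 / 6 needed
  → bijection onto A×B; projections well-typed.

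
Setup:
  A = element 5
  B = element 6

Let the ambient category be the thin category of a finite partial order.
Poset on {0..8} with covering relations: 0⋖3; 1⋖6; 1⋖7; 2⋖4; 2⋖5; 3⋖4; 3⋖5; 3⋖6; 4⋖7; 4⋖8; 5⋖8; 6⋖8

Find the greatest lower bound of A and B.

Lower bounds of A=5 and B=6: {0,3}
  0 ≤ 3
  3 ≤ 3
glb = 3

Answer: A∧B = 3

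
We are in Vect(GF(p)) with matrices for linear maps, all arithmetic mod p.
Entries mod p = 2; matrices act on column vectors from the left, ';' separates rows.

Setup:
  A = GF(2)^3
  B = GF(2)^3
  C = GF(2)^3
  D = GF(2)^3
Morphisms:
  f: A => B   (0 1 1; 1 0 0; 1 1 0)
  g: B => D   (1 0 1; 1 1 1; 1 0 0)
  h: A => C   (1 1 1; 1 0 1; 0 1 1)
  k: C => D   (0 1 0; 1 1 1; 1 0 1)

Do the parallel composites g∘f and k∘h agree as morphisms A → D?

Along f;g (path 1):
  e0=(1,0,0) f=>(0,1,1) g=>(1,0,0)
  e1=(0,1,0) f=>(1,0,1) g=>(0,0,1)
  e2=(0,0,1) f=>(1,0,0) g=>(1,1,1)
  ⟦path⟧₁ = (1 0 1; 0 0 1; 0 1 1)
Along h;k (path 2):
  e0=(1,0,0) h=>(1,1,0) k=>(1,0,1)
  e1=(0,1,0) h=>(1,0,1) k=>(0,0,0)
  e2=(0,0,1) h=>(1,1,1) k=>(1,1,0)
  ⟦path⟧₂ = (1 0 1; 0 0 1; 1 0 0)
Equal? differ; not commutative

Answer: DOES NOT COMMUTE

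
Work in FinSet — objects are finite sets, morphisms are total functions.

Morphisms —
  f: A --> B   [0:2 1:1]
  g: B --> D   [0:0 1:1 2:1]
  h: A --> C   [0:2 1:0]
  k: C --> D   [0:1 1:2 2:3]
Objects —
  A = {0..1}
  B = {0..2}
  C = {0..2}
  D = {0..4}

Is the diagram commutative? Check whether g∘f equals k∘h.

1) trace f;g:
  0 f-->2 g-->1
  1 f-->1 g-->1
  result₁ = [0:1 1:1]
2) trace h;k:
  0 h-->2 k-->3
  1 h-->0 k-->1
  result₂ = [0:3 1:1]
Equal? NO — does not commute

Answer: DOES NOT COMMUTE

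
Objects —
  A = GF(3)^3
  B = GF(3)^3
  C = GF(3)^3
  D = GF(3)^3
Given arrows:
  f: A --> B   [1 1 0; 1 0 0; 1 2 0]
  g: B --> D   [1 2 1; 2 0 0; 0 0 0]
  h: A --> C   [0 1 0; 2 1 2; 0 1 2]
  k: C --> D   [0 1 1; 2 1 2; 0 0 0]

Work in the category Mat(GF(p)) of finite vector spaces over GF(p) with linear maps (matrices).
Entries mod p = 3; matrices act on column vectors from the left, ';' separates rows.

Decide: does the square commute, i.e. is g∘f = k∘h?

Answer: DOES NOT COMMUTE

Work:
Path 1 = f;g:
  e0=[1,0,0] f-->[1,1,1] g-->[1,2,0]
  e1=[0,1,0] f-->[1,0,2] g-->[0,2,0]
  e2=[0,0,1] f-->[0,0,0] g-->[0,0,0]
  ⟦path⟧₁ = [1 0 0; 2 2 0; 0 0 0]
Path 2 = h;k:
  e0=[1,0,0] h-->[0,2,0] k-->[2,2,0]
  e1=[0,1,0] h-->[1,1,1] k-->[2,2,0]
  e2=[0,0,1] h-->[0,2,2] k-->[1,0,0]
  ⟦path⟧₂ = [2 2 1; 2 2 0; 0 0 0]
Equal? distinct morphisms ✗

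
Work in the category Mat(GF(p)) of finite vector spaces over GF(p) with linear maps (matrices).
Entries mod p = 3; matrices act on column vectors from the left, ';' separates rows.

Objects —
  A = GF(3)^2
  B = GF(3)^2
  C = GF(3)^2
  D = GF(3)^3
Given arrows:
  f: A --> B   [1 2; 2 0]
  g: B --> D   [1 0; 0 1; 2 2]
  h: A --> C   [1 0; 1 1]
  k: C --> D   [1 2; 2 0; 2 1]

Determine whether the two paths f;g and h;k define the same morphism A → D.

Path 1 = f;g:
  e0=[1,0] f-->[1,2] g-->[1,2,0]
  e1=[0,1] f-->[2,0] g-->[2,0,1]
  ⟦path⟧₁ = [1 2; 2 0; 0 1]
Path 2 = h;k:
  e0=[1,0] h-->[1,1] k-->[0,2,0]
  e1=[0,1] h-->[0,1] k-->[2,0,1]
  ⟦path⟧₂ = [0 2; 2 0; 0 1]
Equal? distinct morphisms ✗

Answer: DOES NOT COMMUTE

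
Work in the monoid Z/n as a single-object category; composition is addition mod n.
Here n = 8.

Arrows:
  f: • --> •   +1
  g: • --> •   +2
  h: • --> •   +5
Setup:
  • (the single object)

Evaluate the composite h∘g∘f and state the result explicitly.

Answer: +0

Trace:
  0 +1≡1 +2≡3 +5≡0  (mod 8)
result: +0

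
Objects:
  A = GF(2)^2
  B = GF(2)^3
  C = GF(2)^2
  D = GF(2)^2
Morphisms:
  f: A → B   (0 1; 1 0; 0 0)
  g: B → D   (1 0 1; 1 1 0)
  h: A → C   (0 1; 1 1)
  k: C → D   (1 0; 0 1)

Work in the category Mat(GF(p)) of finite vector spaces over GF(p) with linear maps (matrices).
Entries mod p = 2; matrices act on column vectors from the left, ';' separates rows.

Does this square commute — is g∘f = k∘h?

Along f;g (path 1):
  e0=⟨1,0⟩ f→⟨0,1,0⟩ g→⟨0,1⟩
  e1=⟨0,1⟩ f→⟨1,0,0⟩ g→⟨1,1⟩
  result₁ = (0 1; 1 1)
Along h;k (path 2):
  e0=⟨1,0⟩ h→⟨0,1⟩ k→⟨0,1⟩
  e1=⟨0,1⟩ h→⟨1,1⟩ k→⟨1,1⟩
  result₂ = (0 1; 1 1)
Equal? equal; square commutes

Answer: COMMUTES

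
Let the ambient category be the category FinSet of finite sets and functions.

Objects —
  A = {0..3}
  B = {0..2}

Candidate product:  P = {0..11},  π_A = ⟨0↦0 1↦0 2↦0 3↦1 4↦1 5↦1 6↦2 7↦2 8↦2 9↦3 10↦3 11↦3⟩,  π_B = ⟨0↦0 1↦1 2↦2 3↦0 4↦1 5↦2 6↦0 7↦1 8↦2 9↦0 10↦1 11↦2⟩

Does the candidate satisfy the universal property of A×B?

Answer: VALID PRODUCT

Work:
|A|·|B| = 4·3 = 12;  |P| = 12
Check the pairing map k ↦ (π_A(k), π_B(k)):
  0 ↦ (0,0)
  1 ↦ (0,1)
  2 ↦ (0,2)
  3 ↦ (1,0)
  4 ↦ (1,1)
  5 ↦ (1,2)
  6 ↦ (2,0)
  7 ↦ (2,1)
  8 ↦ (2,2)
  9 ↦ (3,0)
  10 ↦ (3,1)
  11 ↦ (3,2)
distinct pairs in image: 12 / 12 needed
  → bijection onto A×B; projections well-typed.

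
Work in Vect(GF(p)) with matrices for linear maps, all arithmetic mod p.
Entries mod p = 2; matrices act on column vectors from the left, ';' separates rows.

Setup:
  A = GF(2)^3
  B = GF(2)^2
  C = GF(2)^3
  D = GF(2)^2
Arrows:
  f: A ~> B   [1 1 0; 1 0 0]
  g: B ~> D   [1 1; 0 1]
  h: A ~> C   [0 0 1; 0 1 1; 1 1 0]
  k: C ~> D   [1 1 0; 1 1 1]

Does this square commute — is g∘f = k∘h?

Answer: COMMUTES

Work:
Along f;g (path 1):
  e0=⟨1,0,0⟩ f~>⟨1,1⟩ g~>⟨0,1⟩
  e1=⟨0,1,0⟩ f~>⟨1,0⟩ g~>⟨1,0⟩
  e2=⟨0,0,1⟩ f~>⟨0,0⟩ g~>⟨0,0⟩
  ⟦path⟧₁ = [0 1 0; 1 0 0]
Along h;k (path 2):
  e0=⟨1,0,0⟩ h~>⟨0,0,1⟩ k~>⟨0,1⟩
  e1=⟨0,1,0⟩ h~>⟨0,1,1⟩ k~>⟨1,0⟩
  e2=⟨0,0,1⟩ h~>⟨1,1,0⟩ k~>⟨0,0⟩
  ⟦path⟧₂ = [0 1 0; 1 0 0]
Equal? YES — commutes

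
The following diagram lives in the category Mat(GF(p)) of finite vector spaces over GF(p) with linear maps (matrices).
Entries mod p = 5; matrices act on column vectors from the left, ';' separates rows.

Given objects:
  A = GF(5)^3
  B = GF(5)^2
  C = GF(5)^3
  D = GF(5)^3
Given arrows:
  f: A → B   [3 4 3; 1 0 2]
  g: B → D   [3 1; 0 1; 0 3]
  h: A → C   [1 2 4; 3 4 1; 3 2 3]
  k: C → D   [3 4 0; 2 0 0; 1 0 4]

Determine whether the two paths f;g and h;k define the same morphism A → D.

Along f;g (path 1):
  e0=(1,0,0) f→(3,1) g→(0,1,3)
  e1=(0,1,0) f→(4,0) g→(2,0,0)
  e2=(0,0,1) f→(3,2) g→(1,2,1)
  composite₁ = [0 2 1; 1 0 2; 3 0 1]
Along h;k (path 2):
  e0=(1,0,0) h→(1,3,3) k→(0,2,3)
  e1=(0,1,0) h→(2,4,2) k→(2,4,0)
  e2=(0,0,1) h→(4,1,3) k→(1,3,1)
  composite₂ = [0 2 1; 2 4 3; 3 0 1]
Equal? differ; not commutative

Answer: DOES NOT COMMUTE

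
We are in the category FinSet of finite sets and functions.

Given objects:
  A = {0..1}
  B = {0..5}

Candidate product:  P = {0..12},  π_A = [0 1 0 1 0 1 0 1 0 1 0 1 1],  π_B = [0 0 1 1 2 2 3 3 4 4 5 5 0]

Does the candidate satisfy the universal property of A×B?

|A|·|B| = 2·6 = 12;  |P| = 13
  → cardinalities differ; no bijection possible.

Answer: NOT A VALID PRODUCT — |P|=13 ≠ |A|·|B|=12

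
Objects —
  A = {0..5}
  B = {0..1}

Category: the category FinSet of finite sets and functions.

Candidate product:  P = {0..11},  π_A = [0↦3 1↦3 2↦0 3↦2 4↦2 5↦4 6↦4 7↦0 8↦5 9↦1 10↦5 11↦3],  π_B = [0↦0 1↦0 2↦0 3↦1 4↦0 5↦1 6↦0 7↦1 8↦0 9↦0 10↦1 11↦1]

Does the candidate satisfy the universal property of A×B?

|A|·|B| = 6·2 = 12;  |P| = 12
Check the pairing map k ↦ (π_A(k), π_B(k)):
  0 ↦ (3,0)
  1 ↦ (3,0)  ✗ repeats pair of k=0
  2 ↦ (0,0)
  3 ↦ (2,1)
  4 ↦ (2,0)
  5 ↦ (4,1)
  6 ↦ (4,0)
  7 ↦ (0,1)
  8 ↦ (5,0)
  9 ↦ (1,0)
  10 ↦ (5,1)
  11 ↦ (3,1)
distinct pairs in image: 11 / 12 needed
  → (3,0) hit at k=0 and k=1

Answer: NOT A VALID PRODUCT — duplicate pair at indices 0,1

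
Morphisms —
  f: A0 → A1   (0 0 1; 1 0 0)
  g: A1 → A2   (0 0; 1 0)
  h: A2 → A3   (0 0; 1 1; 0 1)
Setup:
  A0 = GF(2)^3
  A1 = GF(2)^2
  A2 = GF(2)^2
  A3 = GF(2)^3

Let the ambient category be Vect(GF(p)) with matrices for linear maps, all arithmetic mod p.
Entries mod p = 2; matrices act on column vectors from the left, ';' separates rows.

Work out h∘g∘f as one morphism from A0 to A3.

Answer: (0 0 0; 0 0 1; 0 0 1)

Trace:
  e0=(1,0,0) f→(0,1) g→(0,0) h→(0,0,0)
  e1=(0,1,0) f→(0,0) g→(0,0) h→(0,0,0)
  e2=(0,0,1) f→(1,0) g→(0,1) h→(0,1,1)
composite: (0 0 0; 0 0 1; 0 0 1)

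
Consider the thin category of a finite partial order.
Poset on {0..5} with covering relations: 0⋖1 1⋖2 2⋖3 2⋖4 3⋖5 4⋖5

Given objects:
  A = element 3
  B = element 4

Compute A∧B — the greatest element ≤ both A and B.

Answer: A∧B = 2

Derivation:
Common predecessors of 3,4: {0,1,2}
  0 ⊑ 2
  1 ⊑ 2
  2 ⊑ 2
glb = 2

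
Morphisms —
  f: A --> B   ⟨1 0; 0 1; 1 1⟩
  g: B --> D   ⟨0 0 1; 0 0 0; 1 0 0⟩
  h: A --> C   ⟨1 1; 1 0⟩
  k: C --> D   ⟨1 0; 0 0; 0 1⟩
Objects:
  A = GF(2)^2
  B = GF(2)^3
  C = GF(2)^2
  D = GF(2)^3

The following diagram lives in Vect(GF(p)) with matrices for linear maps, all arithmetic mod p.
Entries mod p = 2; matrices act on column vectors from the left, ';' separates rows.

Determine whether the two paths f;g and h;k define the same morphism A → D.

Path 1 = f;g:
  e0=(1,0) f-->(1,0,1) g-->(1,0,1)
  e1=(0,1) f-->(0,1,1) g-->(1,0,0)
  composite₁ = ⟨1 1; 0 0; 1 0⟩
Path 2 = h;k:
  e0=(1,0) h-->(1,1) k-->(1,0,1)
  e1=(0,1) h-->(1,0) k-->(1,0,0)
  composite₂ = ⟨1 1; 0 0; 1 0⟩
Equal? equal; square commutes

Answer: COMMUTES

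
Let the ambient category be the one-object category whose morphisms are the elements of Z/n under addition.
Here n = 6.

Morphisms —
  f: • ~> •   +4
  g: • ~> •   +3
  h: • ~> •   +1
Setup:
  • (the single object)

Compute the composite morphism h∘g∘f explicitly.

  0 +4≡4 +3≡1 +1≡2  (mod 6)
result: +2

Answer: +2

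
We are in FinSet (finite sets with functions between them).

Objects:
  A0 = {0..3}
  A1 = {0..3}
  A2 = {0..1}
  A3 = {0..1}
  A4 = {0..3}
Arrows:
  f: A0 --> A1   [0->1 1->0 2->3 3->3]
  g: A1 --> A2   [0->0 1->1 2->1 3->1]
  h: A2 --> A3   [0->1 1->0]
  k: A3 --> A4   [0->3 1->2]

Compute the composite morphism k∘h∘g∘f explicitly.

  0 f-->1 g-->1 h-->0 k-->3
  1 f-->0 g-->0 h-->1 k-->2
  2 f-->3 g-->1 h-->0 k-->3
  3 f-->3 g-->1 h-->0 k-->3
⟦path⟧: [0->3 1->2 2->3 3->3]

Answer: [0->3 1->2 2->3 3->3]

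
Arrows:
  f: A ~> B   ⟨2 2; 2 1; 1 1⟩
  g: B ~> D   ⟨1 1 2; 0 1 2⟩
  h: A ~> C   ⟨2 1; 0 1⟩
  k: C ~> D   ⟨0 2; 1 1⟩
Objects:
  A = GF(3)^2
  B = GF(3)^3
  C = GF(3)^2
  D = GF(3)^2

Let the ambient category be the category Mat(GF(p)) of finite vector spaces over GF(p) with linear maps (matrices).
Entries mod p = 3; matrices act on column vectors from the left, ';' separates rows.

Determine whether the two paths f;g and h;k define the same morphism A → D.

Answer: DOES NOT COMMUTE

Work:
Along f;g (path 1):
  e0=(1,0) f~>(2,2,1) g~>(0,1)
  e1=(0,1) f~>(2,1,1) g~>(2,0)
  composite₁ = ⟨0 2; 1 0⟩
Along h;k (path 2):
  e0=(1,0) h~>(2,0) k~>(0,2)
  e1=(0,1) h~>(1,1) k~>(2,2)
  composite₂ = ⟨0 2; 2 2⟩
Equal? distinct morphisms ✗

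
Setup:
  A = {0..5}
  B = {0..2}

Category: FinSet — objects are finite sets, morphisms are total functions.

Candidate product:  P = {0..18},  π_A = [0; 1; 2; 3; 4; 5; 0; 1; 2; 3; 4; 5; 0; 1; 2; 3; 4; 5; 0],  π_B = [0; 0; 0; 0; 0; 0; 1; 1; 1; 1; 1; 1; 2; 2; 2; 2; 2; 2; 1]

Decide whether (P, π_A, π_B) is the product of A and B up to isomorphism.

|A|·|B| = 6·3 = 18;  |P| = 19
  → cardinalities differ; no bijection possible.

Answer: NOT A VALID PRODUCT — |P|=19 ≠ |A|·|B|=18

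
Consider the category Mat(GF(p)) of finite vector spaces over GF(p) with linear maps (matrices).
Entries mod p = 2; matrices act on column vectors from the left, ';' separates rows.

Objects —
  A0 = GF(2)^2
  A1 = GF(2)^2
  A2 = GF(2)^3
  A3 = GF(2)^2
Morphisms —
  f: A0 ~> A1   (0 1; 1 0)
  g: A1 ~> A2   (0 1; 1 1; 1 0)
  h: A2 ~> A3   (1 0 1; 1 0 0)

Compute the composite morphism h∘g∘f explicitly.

Answer: (1 1; 1 0)

Work:
  e0=[1,0] f~>[0,1] g~>[1,1,0] h~>[1,1]
  e1=[0,1] f~>[1,0] g~>[0,1,1] h~>[1,0]
result: (1 1; 1 0)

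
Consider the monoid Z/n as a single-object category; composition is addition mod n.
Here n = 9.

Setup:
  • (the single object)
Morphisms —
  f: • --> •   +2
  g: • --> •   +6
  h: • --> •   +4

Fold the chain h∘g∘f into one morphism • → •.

Answer: +3

Derivation:
  0 +2≡2 +6≡8 +4≡3  (mod 9)
⟦path⟧: +3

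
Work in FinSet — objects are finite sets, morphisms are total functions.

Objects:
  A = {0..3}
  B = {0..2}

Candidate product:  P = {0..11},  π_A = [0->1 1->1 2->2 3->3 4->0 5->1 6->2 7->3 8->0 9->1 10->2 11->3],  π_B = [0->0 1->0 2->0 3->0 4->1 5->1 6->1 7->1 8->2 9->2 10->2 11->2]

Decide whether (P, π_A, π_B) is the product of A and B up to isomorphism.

Answer: NOT A VALID PRODUCT — duplicate pair at indices 1,0

Derivation:
|A|·|B| = 4·3 = 12;  |P| = 12
Check the pairing map k ↦ (π_A(k), π_B(k)):
  0 -> (1,0)
  1 -> (1,0)  ✗ repeats pair of k=0
  2 -> (2,0)
  3 -> (3,0)
  4 -> (0,1)
  5 -> (1,1)
  6 -> (2,1)
  7 -> (3,1)
  8 -> (0,2)
  9 -> (1,2)
  10 -> (2,2)
  11 -> (3,2)
distinct pairs in image: 11 / 12 needed
  → (1,0) hit at k=0 and k=1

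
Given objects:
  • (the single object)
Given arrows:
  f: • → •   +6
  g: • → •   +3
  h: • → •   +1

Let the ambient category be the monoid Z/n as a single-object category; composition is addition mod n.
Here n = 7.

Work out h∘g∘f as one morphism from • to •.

  0 +6≡6 +3≡2 +1≡3  (mod 7)
result: +3

Answer: +3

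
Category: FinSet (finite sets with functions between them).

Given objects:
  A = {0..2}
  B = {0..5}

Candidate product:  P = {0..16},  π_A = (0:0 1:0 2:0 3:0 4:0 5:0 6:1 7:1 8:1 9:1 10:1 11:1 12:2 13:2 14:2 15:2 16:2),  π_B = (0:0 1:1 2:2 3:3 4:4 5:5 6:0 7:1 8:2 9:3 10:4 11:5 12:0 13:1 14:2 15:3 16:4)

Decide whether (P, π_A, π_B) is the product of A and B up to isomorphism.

Answer: NOT A VALID PRODUCT — |P|=17 ≠ |A|·|B|=18

Derivation:
|A|·|B| = 3·6 = 18;  |P| = 17
  → cardinalities differ; no bijection possible.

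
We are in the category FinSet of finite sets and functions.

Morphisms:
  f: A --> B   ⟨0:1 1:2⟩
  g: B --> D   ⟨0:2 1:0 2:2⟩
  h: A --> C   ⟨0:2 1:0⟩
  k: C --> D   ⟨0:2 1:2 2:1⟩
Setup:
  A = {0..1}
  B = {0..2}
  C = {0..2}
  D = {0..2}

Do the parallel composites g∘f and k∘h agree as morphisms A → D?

Answer: DOES NOT COMMUTE

Derivation:
Along f;g (path 1):
  0 f-->1 g-->0
  1 f-->2 g-->2
  composite₁ = ⟨0:0 1:2⟩
Along h;k (path 2):
  0 h-->2 k-->1
  1 h-->0 k-->2
  composite₂ = ⟨0:1 1:2⟩
Equal? distinct morphisms ✗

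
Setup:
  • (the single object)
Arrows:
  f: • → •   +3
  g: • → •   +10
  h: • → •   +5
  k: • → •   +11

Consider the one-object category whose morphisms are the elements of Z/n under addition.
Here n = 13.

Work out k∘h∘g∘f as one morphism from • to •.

Answer: +3

Trace:
  0 +3≡3 +10≡0 +5≡5 +11≡3  (mod 13)
result: +3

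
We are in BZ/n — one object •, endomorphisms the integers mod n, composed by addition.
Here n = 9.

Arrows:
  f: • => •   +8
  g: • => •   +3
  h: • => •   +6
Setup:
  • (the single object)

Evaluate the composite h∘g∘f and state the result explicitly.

  0 +8≡8 +3≡2 +6≡8  (mod 9)
composite: +8

Answer: +8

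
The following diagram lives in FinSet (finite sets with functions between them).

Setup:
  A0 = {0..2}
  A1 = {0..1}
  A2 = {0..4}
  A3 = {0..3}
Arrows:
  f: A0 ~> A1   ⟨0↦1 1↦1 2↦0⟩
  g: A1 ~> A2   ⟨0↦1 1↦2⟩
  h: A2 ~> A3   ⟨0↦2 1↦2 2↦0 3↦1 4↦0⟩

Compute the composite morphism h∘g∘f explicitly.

Answer: ⟨0↦0 1↦0 2↦2⟩

Trace:
  0 f~>1 g~>2 h~>0
  1 f~>1 g~>2 h~>0
  2 f~>0 g~>1 h~>2
result: ⟨0↦0 1↦0 2↦2⟩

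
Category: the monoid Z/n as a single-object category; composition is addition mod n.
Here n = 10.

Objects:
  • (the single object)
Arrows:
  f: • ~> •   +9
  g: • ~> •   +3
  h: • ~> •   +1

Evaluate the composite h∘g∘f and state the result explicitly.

  0 +9≡9 +3≡2 +1≡3  (mod 10)
⟦path⟧: +3

Answer: +3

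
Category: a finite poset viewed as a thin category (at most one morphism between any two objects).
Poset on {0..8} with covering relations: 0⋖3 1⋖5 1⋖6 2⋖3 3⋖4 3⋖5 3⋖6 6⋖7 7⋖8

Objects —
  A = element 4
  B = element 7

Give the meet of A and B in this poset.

Answer: A∧B = 3

Trace:
Lower bounds of A=4 and B=7: {0,2,3}
  0 ≤ 3
  2 ≤ 3
  3 ≤ 3
glb = 3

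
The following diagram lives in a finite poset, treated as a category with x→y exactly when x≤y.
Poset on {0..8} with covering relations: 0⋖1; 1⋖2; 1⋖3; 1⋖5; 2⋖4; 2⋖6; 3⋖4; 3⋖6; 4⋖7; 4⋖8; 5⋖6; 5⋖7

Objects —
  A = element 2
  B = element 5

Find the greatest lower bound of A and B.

Lower bounds of A=2 and B=5: {0,1}
  0 <= 1
  1 <= 1
glb = 1

Answer: A∧B = 1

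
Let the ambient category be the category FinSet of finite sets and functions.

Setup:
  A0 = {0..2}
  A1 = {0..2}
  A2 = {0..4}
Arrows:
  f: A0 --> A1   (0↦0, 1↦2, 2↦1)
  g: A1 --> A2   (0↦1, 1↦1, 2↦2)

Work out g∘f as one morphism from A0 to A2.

  0 f-->0 g-->1
  1 f-->2 g-->2
  2 f-->1 g-->1
result: (0↦1, 1↦2, 2↦1)

Answer: (0↦1, 1↦2, 2↦1)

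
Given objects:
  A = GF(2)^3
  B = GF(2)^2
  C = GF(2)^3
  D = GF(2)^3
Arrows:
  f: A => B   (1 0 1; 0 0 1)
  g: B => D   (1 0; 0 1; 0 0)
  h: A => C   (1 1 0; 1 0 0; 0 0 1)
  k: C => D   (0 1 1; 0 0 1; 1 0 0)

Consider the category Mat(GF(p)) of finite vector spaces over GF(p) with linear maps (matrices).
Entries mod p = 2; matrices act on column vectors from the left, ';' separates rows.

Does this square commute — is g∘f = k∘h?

Path 1 = f;g:
  e0=⟨1,0,0⟩ f=>⟨1,0⟩ g=>⟨1,0,0⟩
  e1=⟨0,1,0⟩ f=>⟨0,0⟩ g=>⟨0,0,0⟩
  e2=⟨0,0,1⟩ f=>⟨1,1⟩ g=>⟨1,1,0⟩
  result₁ = (1 0 1; 0 0 1; 0 0 0)
Path 2 = h;k:
  e0=⟨1,0,0⟩ h=>⟨1,1,0⟩ k=>⟨1,0,1⟩
  e1=⟨0,1,0⟩ h=>⟨1,0,0⟩ k=>⟨0,0,1⟩
  e2=⟨0,0,1⟩ h=>⟨0,0,1⟩ k=>⟨1,1,0⟩
  result₂ = (1 0 1; 0 0 1; 1 1 0)
Equal? NO — does not commute

Answer: DOES NOT COMMUTE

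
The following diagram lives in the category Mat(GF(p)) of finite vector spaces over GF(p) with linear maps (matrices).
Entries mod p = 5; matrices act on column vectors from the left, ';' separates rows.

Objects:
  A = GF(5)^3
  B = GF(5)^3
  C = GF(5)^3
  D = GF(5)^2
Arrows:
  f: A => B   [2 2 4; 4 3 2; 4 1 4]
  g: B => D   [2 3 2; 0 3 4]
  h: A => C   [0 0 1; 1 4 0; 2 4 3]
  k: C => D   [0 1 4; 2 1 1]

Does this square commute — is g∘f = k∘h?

Along f;g (path 1):
  e0=[1,0,0] f=>[2,4,4] g=>[4,3]
  e1=[0,1,0] f=>[2,3,1] g=>[0,3]
  e2=[0,0,1] f=>[4,2,4] g=>[2,2]
  ⟦path⟧₁ = [4 0 2; 3 3 2]
Along h;k (path 2):
  e0=[1,0,0] h=>[0,1,2] k=>[4,3]
  e1=[0,1,0] h=>[0,4,4] k=>[0,3]
  e2=[0,0,1] h=>[1,0,3] k=>[2,0]
  ⟦path⟧₂ = [4 0 2; 3 3 0]
Equal? distinct morphisms ✗

Answer: DOES NOT COMMUTE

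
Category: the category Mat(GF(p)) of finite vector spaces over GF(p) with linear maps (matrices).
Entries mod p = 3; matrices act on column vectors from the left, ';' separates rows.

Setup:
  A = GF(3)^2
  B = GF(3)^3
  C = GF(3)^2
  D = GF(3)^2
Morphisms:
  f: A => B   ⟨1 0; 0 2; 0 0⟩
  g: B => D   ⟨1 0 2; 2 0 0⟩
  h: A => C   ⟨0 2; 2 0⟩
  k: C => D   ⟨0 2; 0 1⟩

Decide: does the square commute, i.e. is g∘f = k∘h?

1) trace f;g:
  e0=[1,0] f=>[1,0,0] g=>[1,2]
  e1=[0,1] f=>[0,2,0] g=>[0,0]
  composite₁ = ⟨1 0; 2 0⟩
2) trace h;k:
  e0=[1,0] h=>[0,2] k=>[1,2]
  e1=[0,1] h=>[2,0] k=>[0,0]
  composite₂ = ⟨1 0; 2 0⟩
Equal? same morphism ✓

Answer: COMMUTES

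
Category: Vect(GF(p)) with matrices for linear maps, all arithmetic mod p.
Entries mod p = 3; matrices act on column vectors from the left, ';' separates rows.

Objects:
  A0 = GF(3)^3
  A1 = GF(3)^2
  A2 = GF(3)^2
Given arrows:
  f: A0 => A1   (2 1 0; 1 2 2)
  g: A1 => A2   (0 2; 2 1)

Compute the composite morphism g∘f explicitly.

  e0=(1,0,0) f=>(2,1) g=>(2,2)
  e1=(0,1,0) f=>(1,2) g=>(1,1)
  e2=(0,0,1) f=>(0,2) g=>(1,2)
⟦path⟧: (2 1 1; 2 1 2)

Answer: (2 1 1; 2 1 2)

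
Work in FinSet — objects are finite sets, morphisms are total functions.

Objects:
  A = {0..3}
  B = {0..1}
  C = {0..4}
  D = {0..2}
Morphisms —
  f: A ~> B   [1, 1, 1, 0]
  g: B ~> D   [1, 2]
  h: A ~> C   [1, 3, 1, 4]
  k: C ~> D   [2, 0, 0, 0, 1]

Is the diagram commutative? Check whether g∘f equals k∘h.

Answer: DOES NOT COMMUTE

Work:
Path 1 = f;g:
  0 f~>1 g~>2
  1 f~>1 g~>2
  2 f~>1 g~>2
  3 f~>0 g~>1
  result₁ = [2, 2, 2, 1]
Path 2 = h;k:
  0 h~>1 k~>0
  1 h~>3 k~>0
  2 h~>1 k~>0
  3 h~>4 k~>1
  result₂ = [0, 0, 0, 1]
Equal? NO — does not commute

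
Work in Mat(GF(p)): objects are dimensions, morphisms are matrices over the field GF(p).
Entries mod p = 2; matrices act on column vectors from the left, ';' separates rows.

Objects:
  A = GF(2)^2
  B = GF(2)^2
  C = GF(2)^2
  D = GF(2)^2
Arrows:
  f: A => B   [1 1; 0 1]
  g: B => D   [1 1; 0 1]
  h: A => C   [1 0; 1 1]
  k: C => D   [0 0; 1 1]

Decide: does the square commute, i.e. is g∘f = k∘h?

Answer: DOES NOT COMMUTE

Work:
Path 1 = f;g:
  e0=[1,0] f=>[1,0] g=>[1,0]
  e1=[0,1] f=>[1,1] g=>[0,1]
  composite₁ = [1 0; 0 1]
Path 2 = h;k:
  e0=[1,0] h=>[1,1] k=>[0,0]
  e1=[0,1] h=>[0,1] k=>[0,1]
  composite₂ = [0 0; 0 1]
Equal? distinct morphisms ✗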